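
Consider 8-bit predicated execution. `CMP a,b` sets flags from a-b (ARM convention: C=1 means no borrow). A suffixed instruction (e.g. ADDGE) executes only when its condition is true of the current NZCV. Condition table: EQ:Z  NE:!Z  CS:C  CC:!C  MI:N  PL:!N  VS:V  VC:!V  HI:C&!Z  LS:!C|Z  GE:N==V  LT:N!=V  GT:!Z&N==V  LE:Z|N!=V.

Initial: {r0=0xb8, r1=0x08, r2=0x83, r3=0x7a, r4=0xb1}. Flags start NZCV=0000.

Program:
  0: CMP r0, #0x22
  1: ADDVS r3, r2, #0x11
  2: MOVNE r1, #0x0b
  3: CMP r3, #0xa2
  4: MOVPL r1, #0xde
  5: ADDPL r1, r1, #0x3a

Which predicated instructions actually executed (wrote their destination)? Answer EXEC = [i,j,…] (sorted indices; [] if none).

EXEC = [2]

0: ✓ CMP  NZCV=1010
1: · ADDVS
2: ✓ MOVNE  r1←0x0b
3: ✓ CMP  NZCV=1001
4: · MOVPL
5: · ADDPL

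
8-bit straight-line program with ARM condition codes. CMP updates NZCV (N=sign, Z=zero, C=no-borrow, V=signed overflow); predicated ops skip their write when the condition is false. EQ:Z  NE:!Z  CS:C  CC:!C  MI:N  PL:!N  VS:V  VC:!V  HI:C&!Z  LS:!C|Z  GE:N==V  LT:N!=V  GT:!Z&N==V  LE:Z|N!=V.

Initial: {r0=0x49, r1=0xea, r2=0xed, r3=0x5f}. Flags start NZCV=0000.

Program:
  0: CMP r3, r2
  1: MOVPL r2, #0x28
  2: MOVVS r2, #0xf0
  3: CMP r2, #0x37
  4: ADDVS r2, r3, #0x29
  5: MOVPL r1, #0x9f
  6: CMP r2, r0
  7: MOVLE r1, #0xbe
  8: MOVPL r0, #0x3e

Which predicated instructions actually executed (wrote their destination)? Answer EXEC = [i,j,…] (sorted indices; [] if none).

EXEC = [1,7]

[0] flags=0000 → (cmp)
[1] flags=0000 PL?T → r2=0x28
[2] flags=0000 VS?F → skip
[3] flags=1000 → (cmp)
[4] flags=1000 VS?F → skip
[5] flags=1000 PL?F → skip
[6] flags=1000 → (cmp)
[7] flags=1000 LE?T → r1=0xbe
[8] flags=1000 PL?F → skip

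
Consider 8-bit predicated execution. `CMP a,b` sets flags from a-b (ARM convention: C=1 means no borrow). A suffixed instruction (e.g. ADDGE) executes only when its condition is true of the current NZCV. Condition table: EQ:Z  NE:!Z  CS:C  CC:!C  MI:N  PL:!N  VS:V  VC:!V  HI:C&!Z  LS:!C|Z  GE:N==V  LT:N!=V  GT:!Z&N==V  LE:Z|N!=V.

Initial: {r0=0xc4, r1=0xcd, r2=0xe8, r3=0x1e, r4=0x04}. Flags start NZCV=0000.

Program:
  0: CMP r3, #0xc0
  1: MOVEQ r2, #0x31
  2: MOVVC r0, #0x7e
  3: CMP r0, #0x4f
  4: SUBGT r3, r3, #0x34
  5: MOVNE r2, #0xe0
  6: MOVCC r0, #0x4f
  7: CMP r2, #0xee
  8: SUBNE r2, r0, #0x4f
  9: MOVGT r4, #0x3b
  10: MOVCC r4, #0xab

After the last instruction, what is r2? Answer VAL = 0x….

VAL = 0x2f

[0] flags=0000 → (cmp)
[1] flags=0000 EQ?F → skip
[2] flags=0000 VC?T → r0=0x7e
[3] flags=0010 → (cmp)
[4] flags=0010 GT?T → r3=0xea
[5] flags=0010 NE?T → r2=0xe0
[6] flags=0010 CC?F → skip
[7] flags=1000 → (cmp)
[8] flags=1000 NE?T → r2=0x2f
[9] flags=1000 GT?F → skip
[10] flags=1000 CC?T → r4=0xab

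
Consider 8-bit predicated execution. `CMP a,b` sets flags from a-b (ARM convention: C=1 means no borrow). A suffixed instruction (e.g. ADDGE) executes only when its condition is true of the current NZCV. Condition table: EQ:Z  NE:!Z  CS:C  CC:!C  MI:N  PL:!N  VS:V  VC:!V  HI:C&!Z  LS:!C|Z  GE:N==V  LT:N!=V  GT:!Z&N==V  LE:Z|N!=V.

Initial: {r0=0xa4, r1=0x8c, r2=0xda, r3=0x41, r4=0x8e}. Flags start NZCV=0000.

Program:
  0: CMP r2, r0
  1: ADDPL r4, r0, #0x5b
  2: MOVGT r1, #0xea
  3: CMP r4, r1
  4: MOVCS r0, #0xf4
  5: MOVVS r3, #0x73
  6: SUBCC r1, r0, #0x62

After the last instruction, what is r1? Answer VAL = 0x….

[0] flags=0010 → (cmp)
[1] flags=0010 PL?T → r4=0xff
[2] flags=0010 GT?T → r1=0xea
[3] flags=0010 → (cmp)
[4] flags=0010 CS?T → r0=0xf4
[5] flags=0010 VS?F → skip
[6] flags=0010 CC?F → skip

VAL = 0xea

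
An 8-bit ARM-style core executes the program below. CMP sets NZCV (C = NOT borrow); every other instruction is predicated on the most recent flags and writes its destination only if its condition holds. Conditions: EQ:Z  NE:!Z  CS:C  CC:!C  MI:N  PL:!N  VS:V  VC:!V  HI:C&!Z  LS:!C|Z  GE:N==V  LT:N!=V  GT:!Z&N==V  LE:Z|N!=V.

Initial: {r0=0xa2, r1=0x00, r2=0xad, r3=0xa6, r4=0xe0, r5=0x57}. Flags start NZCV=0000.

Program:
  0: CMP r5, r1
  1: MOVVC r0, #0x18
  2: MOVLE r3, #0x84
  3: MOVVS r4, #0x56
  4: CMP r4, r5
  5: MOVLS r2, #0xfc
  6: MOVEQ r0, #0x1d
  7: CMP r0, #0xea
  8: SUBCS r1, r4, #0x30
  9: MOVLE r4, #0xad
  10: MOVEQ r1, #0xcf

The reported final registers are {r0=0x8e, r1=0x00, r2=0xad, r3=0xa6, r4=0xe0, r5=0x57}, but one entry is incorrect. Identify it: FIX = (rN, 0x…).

[0] flags=0010 → (cmp)
[1] flags=0010 VC?T → r0=0x18
[2] flags=0010 LE?F → skip
[3] flags=0010 VS?F → skip
[4] flags=1010 → (cmp)
[5] flags=1010 LS?F → skip
[6] flags=1010 EQ?F → skip
[7] flags=0000 → (cmp)
[8] flags=0000 CS?F → skip
[9] flags=0000 LE?F → skip
[10] flags=0000 EQ?F → skip

FIX = (r0, 0x18)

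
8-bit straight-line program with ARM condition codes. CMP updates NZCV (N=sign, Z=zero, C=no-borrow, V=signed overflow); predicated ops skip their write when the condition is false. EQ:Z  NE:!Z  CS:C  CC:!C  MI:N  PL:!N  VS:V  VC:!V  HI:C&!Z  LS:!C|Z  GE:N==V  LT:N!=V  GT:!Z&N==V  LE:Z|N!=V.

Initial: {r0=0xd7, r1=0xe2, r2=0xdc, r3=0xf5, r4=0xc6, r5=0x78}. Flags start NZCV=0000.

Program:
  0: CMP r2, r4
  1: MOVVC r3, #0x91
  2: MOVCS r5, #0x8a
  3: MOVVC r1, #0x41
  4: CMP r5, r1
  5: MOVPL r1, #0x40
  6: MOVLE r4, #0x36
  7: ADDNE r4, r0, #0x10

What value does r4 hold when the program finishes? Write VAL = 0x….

0: ✓ CMP  NZCV=0010
1: ✓ MOVVC  r3←0x91
2: ✓ MOVCS  r5←0x8a
3: ✓ MOVVC  r1←0x41
4: ✓ CMP  NZCV=0011
5: ✓ MOVPL  r1←0x40
6: ✓ MOVLE  r4←0x36
7: ✓ ADDNE  r4←0xe7

VAL = 0xe7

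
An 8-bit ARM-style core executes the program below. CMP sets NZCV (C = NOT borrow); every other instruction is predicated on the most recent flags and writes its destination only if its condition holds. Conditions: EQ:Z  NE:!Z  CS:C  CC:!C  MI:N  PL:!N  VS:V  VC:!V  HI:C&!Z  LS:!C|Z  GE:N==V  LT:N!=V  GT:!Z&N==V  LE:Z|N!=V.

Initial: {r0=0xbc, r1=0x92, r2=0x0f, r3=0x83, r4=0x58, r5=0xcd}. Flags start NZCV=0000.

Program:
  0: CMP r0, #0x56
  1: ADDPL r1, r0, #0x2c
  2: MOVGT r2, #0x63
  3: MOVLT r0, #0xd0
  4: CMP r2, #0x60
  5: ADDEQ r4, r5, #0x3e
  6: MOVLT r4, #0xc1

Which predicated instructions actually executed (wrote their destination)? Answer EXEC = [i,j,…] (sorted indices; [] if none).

[0] flags=0011 → (cmp)
[1] flags=0011 PL?T → r1=0xe8
[2] flags=0011 GT?F → skip
[3] flags=0011 LT?T → r0=0xd0
[4] flags=1000 → (cmp)
[5] flags=1000 EQ?F → skip
[6] flags=1000 LT?T → r4=0xc1

EXEC = [1,3,6]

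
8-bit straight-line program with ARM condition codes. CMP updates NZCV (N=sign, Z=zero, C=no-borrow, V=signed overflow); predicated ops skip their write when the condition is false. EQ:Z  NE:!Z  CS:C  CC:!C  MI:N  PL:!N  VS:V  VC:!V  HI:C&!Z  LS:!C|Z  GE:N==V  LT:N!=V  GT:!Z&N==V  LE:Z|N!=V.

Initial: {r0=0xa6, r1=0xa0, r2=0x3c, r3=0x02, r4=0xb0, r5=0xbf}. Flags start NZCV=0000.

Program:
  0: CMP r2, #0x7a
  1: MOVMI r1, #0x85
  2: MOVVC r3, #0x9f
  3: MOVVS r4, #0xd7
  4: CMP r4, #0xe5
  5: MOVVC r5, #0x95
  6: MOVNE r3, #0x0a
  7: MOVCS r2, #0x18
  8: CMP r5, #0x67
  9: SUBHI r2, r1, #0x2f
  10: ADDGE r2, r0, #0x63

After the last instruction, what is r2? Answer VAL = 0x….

0: ✓ CMP  NZCV=1000
1: ✓ MOVMI  r1←0x85
2: ✓ MOVVC  r3←0x9f
3: · MOVVS
4: ✓ CMP  NZCV=1000
5: ✓ MOVVC  r5←0x95
6: ✓ MOVNE  r3←0x0a
7: · MOVCS
8: ✓ CMP  NZCV=0011
9: ✓ SUBHI  r2←0x56
10: · ADDGE

VAL = 0x56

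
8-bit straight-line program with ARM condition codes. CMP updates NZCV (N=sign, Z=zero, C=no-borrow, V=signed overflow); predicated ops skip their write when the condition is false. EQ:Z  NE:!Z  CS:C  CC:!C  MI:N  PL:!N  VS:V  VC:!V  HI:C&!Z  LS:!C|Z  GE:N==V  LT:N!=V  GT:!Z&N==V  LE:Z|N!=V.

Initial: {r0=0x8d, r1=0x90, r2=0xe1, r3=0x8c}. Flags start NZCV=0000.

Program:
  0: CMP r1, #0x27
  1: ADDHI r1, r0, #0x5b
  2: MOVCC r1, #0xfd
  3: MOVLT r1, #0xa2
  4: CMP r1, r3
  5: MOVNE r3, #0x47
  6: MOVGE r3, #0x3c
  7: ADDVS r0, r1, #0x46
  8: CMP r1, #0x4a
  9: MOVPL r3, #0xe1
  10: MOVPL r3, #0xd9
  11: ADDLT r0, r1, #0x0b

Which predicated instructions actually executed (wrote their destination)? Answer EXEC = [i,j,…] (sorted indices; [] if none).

0: ✓ CMP  NZCV=0011
1: ✓ ADDHI  r1←0xe8
2: · MOVCC
3: ✓ MOVLT  r1←0xa2
4: ✓ CMP  NZCV=0010
5: ✓ MOVNE  r3←0x47
6: ✓ MOVGE  r3←0x3c
7: · ADDVS
8: ✓ CMP  NZCV=0011
9: ✓ MOVPL  r3←0xe1
10: ✓ MOVPL  r3←0xd9
11: ✓ ADDLT  r0←0xad

EXEC = [1,3,5,6,9,10,11]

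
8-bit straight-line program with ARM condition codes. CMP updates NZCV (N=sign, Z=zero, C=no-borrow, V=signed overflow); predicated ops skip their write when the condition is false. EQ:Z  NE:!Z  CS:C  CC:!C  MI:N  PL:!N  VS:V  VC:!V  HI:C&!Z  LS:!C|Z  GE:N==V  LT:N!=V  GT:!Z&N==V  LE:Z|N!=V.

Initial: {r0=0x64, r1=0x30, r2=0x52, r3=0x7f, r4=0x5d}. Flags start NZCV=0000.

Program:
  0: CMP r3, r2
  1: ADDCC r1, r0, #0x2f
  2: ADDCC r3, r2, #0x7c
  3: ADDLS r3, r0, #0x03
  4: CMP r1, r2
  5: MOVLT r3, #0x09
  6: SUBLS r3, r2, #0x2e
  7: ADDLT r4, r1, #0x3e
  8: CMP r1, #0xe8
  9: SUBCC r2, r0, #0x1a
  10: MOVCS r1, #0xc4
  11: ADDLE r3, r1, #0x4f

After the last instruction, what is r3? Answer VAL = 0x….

VAL = 0x24

[0] flags=0010 → (cmp)
[1] flags=0010 CC?F → skip
[2] flags=0010 CC?F → skip
[3] flags=0010 LS?F → skip
[4] flags=1000 → (cmp)
[5] flags=1000 LT?T → r3=0x09
[6] flags=1000 LS?T → r3=0x24
[7] flags=1000 LT?T → r4=0x6e
[8] flags=0000 → (cmp)
[9] flags=0000 CC?T → r2=0x4a
[10] flags=0000 CS?F → skip
[11] flags=0000 LE?F → skip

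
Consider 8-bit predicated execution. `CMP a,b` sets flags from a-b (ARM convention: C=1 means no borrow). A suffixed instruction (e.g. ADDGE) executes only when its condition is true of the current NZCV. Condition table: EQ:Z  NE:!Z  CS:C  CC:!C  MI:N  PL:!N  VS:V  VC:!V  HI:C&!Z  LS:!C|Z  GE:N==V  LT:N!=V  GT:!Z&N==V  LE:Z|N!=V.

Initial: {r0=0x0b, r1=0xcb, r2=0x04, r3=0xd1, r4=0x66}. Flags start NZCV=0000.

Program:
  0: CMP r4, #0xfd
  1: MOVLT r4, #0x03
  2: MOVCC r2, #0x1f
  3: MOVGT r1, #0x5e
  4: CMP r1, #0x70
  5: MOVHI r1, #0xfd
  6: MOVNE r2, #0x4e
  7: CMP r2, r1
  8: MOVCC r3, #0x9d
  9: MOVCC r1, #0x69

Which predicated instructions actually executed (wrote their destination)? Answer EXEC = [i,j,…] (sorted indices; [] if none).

EXEC = [2,3,6,8,9]

[0] flags=0000 → (cmp)
[1] flags=0000 LT?F → skip
[2] flags=0000 CC?T → r2=0x1f
[3] flags=0000 GT?T → r1=0x5e
[4] flags=1000 → (cmp)
[5] flags=1000 HI?F → skip
[6] flags=1000 NE?T → r2=0x4e
[7] flags=1000 → (cmp)
[8] flags=1000 CC?T → r3=0x9d
[9] flags=1000 CC?T → r1=0x69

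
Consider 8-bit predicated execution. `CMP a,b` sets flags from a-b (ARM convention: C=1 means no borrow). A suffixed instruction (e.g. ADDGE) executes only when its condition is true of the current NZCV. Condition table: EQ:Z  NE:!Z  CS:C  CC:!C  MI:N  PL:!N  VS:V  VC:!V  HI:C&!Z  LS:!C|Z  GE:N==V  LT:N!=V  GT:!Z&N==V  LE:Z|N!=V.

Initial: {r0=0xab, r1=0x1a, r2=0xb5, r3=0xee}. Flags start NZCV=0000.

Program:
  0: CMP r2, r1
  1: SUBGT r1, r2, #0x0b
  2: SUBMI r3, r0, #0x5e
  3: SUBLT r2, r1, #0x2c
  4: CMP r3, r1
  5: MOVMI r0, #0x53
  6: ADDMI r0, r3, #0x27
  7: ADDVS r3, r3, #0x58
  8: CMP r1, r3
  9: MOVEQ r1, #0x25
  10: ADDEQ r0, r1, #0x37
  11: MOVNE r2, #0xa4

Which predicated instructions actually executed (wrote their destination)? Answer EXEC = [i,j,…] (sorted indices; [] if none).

EXEC = [2,3,11]

0: ✓ CMP  NZCV=1010
1: · SUBGT
2: ✓ SUBMI  r3←0x4d
3: ✓ SUBLT  r2←0xee
4: ✓ CMP  NZCV=0010
5: · MOVMI
6: · ADDMI
7: · ADDVS
8: ✓ CMP  NZCV=1000
9: · MOVEQ
10: · ADDEQ
11: ✓ MOVNE  r2←0xa4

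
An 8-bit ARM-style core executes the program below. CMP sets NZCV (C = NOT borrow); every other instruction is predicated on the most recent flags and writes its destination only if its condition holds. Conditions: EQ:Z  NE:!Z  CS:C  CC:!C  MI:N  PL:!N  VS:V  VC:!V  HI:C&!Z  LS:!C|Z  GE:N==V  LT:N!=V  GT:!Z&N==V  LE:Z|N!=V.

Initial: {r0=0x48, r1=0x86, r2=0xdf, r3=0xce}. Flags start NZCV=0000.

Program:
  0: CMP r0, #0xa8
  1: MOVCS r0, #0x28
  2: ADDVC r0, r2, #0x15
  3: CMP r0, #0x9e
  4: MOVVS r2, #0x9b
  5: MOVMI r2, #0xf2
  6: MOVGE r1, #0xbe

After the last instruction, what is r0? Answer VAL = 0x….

[0] flags=1001 → (cmp)
[1] flags=1001 CS?F → skip
[2] flags=1001 VC?F → skip
[3] flags=1001 → (cmp)
[4] flags=1001 VS?T → r2=0x9b
[5] flags=1001 MI?T → r2=0xf2
[6] flags=1001 GE?T → r1=0xbe

VAL = 0x48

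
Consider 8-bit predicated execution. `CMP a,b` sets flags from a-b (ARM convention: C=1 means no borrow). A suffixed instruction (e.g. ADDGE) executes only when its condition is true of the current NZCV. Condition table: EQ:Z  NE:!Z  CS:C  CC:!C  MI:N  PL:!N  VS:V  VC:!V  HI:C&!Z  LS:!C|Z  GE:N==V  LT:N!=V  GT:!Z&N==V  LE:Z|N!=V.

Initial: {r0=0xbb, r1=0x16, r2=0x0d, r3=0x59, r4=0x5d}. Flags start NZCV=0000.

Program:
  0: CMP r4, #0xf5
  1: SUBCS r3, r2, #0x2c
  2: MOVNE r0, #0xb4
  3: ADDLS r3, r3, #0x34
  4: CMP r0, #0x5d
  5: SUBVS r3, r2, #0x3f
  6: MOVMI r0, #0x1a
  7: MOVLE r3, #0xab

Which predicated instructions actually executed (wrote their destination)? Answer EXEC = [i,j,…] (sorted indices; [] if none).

EXEC = [2,3,5,7]

[0] flags=0000 → (cmp)
[1] flags=0000 CS?F → skip
[2] flags=0000 NE?T → r0=0xb4
[3] flags=0000 LS?T → r3=0x8d
[4] flags=0011 → (cmp)
[5] flags=0011 VS?T → r3=0xce
[6] flags=0011 MI?F → skip
[7] flags=0011 LE?T → r3=0xab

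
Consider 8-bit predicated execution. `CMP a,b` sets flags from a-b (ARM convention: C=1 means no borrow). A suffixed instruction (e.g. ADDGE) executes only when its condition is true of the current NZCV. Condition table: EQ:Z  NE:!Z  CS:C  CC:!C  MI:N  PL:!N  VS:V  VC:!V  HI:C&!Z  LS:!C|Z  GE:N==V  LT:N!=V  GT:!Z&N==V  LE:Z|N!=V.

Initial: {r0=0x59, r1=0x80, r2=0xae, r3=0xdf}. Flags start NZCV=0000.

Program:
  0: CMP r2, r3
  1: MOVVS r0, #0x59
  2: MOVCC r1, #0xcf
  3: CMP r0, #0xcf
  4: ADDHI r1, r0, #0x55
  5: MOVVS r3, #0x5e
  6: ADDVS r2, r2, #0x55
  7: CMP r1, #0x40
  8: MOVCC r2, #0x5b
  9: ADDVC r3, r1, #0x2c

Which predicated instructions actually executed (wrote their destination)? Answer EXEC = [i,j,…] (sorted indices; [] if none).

0: ✓ CMP  NZCV=1000
1: · MOVVS
2: ✓ MOVCC  r1←0xcf
3: ✓ CMP  NZCV=1001
4: · ADDHI
5: ✓ MOVVS  r3←0x5e
6: ✓ ADDVS  r2←0x03
7: ✓ CMP  NZCV=1010
8: · MOVCC
9: ✓ ADDVC  r3←0xfb

EXEC = [2,5,6,9]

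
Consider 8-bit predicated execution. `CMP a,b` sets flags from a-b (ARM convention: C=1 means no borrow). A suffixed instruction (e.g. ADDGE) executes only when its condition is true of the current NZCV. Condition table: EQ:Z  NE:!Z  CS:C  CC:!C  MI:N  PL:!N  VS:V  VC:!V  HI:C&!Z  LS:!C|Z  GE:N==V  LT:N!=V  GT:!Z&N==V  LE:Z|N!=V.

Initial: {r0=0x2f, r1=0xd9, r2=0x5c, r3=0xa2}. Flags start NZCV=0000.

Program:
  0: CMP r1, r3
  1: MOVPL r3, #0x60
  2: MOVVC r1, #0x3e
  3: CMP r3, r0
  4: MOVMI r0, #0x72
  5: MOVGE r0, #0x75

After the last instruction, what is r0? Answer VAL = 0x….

VAL = 0x75

[0] flags=0010 → (cmp)
[1] flags=0010 PL?T → r3=0x60
[2] flags=0010 VC?T → r1=0x3e
[3] flags=0010 → (cmp)
[4] flags=0010 MI?F → skip
[5] flags=0010 GE?T → r0=0x75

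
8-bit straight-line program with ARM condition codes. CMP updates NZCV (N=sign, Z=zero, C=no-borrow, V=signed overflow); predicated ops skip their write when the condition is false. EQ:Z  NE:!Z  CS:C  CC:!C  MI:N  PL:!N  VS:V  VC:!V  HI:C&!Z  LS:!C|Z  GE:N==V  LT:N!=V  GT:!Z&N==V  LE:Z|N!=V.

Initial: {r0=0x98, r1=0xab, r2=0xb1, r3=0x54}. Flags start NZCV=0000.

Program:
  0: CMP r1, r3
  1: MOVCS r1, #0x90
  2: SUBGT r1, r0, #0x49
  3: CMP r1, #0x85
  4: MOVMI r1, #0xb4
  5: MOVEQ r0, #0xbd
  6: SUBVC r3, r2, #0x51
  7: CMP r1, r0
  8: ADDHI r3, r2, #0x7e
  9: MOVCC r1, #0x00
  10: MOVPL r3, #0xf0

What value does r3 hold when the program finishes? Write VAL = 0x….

VAL = 0x60

[0] flags=0011 → (cmp)
[1] flags=0011 CS?T → r1=0x90
[2] flags=0011 GT?F → skip
[3] flags=0010 → (cmp)
[4] flags=0010 MI?F → skip
[5] flags=0010 EQ?F → skip
[6] flags=0010 VC?T → r3=0x60
[7] flags=1000 → (cmp)
[8] flags=1000 HI?F → skip
[9] flags=1000 CC?T → r1=0x00
[10] flags=1000 PL?F → skip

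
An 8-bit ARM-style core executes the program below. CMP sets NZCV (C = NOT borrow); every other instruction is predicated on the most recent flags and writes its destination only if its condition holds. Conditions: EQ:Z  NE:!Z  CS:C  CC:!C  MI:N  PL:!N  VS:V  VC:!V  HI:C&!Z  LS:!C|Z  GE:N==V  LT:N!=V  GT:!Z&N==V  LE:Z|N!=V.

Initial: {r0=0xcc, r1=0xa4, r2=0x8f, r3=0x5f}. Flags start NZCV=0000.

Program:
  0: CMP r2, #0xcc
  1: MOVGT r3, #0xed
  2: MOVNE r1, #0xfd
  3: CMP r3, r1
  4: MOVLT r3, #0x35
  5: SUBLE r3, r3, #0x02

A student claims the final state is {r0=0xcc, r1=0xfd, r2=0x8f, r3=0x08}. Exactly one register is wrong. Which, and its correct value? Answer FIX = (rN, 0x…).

[0] flags=1000 → (cmp)
[1] flags=1000 GT?F → skip
[2] flags=1000 NE?T → r1=0xfd
[3] flags=0000 → (cmp)
[4] flags=0000 LT?F → skip
[5] flags=0000 LE?F → skip

FIX = (r3, 0x5f)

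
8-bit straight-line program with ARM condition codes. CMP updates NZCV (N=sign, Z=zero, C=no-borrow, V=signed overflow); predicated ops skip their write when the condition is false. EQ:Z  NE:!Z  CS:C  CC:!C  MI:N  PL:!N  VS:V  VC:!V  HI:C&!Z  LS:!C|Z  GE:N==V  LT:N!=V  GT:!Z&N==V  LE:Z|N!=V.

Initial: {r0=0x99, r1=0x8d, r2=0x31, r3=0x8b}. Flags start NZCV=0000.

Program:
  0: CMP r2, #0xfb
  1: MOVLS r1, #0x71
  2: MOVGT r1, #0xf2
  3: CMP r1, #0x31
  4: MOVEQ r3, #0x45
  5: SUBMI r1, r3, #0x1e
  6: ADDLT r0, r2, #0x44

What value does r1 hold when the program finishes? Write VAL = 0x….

VAL = 0x6d

0: ✓ CMP  NZCV=0000
1: ✓ MOVLS  r1←0x71
2: ✓ MOVGT  r1←0xf2
3: ✓ CMP  NZCV=1010
4: · MOVEQ
5: ✓ SUBMI  r1←0x6d
6: ✓ ADDLT  r0←0x75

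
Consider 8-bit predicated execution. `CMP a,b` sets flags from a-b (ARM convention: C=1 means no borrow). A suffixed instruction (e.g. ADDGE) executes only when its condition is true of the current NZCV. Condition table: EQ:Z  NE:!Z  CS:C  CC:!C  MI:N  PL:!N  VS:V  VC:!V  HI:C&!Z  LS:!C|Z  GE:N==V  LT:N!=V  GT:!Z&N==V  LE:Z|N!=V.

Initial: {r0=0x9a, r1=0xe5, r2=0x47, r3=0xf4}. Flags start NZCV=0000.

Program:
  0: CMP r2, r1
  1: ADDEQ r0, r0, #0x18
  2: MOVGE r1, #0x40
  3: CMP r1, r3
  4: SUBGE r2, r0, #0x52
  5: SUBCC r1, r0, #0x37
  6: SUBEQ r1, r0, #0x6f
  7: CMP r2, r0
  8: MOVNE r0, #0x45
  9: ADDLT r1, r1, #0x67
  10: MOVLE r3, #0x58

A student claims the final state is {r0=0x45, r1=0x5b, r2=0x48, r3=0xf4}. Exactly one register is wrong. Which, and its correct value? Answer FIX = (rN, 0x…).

FIX = (r1, 0x63)

0: ✓ CMP  NZCV=0000
1: · ADDEQ
2: ✓ MOVGE  r1←0x40
3: ✓ CMP  NZCV=0000
4: ✓ SUBGE  r2←0x48
5: ✓ SUBCC  r1←0x63
6: · SUBEQ
7: ✓ CMP  NZCV=1001
8: ✓ MOVNE  r0←0x45
9: · ADDLT
10: · MOVLE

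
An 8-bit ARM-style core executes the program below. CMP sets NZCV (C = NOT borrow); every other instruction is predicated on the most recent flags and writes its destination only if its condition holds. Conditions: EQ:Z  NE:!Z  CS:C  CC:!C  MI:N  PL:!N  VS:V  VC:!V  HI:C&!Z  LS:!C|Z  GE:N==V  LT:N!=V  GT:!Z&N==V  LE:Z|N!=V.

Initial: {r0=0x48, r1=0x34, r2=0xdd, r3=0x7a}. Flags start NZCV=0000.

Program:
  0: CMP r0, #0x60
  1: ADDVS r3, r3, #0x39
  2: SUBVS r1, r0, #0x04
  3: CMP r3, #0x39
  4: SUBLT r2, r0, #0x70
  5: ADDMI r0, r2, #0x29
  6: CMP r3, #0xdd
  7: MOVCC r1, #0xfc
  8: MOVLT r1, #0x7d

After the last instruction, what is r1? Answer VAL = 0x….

0: ✓ CMP  NZCV=1000
1: · ADDVS
2: · SUBVS
3: ✓ CMP  NZCV=0010
4: · SUBLT
5: · ADDMI
6: ✓ CMP  NZCV=1001
7: ✓ MOVCC  r1←0xfc
8: · MOVLT

VAL = 0xfc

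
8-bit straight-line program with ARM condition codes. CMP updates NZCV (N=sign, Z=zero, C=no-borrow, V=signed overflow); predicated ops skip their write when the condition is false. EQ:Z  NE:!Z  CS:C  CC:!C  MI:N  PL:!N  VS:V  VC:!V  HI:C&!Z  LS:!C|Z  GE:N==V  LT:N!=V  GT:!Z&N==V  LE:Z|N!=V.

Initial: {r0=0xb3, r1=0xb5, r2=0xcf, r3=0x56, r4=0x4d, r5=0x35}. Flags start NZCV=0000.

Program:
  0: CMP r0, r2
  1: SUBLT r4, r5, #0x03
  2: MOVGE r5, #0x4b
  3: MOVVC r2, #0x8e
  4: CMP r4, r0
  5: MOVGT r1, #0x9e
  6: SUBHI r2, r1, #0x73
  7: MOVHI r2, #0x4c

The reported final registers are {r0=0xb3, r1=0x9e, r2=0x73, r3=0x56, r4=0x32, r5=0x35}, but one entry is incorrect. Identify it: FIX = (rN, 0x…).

FIX = (r2, 0x8e)

0: ✓ CMP  NZCV=1000
1: ✓ SUBLT  r4←0x32
2: · MOVGE
3: ✓ MOVVC  r2←0x8e
4: ✓ CMP  NZCV=0000
5: ✓ MOVGT  r1←0x9e
6: · SUBHI
7: · MOVHI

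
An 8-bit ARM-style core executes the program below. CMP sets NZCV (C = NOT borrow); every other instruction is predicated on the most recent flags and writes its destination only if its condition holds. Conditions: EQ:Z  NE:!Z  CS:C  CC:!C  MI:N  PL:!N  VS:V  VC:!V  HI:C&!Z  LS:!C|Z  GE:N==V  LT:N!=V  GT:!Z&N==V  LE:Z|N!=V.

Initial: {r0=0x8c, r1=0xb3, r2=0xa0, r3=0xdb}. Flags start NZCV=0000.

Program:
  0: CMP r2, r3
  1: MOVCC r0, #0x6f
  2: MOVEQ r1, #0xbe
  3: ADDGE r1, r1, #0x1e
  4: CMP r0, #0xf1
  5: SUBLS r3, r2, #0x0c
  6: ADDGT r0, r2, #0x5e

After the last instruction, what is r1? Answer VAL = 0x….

VAL = 0xb3

0: ✓ CMP  NZCV=1000
1: ✓ MOVCC  r0←0x6f
2: · MOVEQ
3: · ADDGE
4: ✓ CMP  NZCV=0000
5: ✓ SUBLS  r3←0x94
6: ✓ ADDGT  r0←0xfe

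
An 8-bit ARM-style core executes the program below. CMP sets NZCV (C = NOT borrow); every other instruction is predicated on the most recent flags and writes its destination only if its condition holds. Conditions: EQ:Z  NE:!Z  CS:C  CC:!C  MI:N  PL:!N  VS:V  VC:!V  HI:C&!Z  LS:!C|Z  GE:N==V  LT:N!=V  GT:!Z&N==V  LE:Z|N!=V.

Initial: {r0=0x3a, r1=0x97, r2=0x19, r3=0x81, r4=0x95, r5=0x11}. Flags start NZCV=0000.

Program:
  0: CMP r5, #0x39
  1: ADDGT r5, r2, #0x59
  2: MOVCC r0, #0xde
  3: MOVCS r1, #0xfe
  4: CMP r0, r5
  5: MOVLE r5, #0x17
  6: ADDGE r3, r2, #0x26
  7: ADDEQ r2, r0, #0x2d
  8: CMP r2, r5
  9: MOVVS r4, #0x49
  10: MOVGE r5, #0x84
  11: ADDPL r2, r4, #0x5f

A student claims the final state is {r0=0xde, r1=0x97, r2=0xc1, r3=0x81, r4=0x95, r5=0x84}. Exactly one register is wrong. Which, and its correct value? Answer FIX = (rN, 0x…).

0: ✓ CMP  NZCV=1000
1: · ADDGT
2: ✓ MOVCC  r0←0xde
3: · MOVCS
4: ✓ CMP  NZCV=1010
5: ✓ MOVLE  r5←0x17
6: · ADDGE
7: · ADDEQ
8: ✓ CMP  NZCV=0010
9: · MOVVS
10: ✓ MOVGE  r5←0x84
11: ✓ ADDPL  r2←0xf4

FIX = (r2, 0xf4)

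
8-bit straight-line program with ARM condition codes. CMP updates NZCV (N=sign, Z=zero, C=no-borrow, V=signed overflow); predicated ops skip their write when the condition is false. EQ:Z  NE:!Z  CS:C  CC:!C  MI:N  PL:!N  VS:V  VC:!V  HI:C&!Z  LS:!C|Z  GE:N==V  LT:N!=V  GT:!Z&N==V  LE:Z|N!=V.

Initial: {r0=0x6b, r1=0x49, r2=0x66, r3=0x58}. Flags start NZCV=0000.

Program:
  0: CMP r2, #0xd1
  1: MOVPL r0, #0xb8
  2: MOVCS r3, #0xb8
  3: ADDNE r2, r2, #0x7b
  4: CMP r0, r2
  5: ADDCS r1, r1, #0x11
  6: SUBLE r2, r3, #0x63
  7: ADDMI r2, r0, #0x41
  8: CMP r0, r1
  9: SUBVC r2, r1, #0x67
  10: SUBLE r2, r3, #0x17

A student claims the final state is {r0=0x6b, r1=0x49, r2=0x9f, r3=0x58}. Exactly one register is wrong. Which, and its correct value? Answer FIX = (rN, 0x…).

0: ✓ CMP  NZCV=1001
1: · MOVPL
2: · MOVCS
3: ✓ ADDNE  r2←0xe1
4: ✓ CMP  NZCV=1001
5: · ADDCS
6: · SUBLE
7: ✓ ADDMI  r2←0xac
8: ✓ CMP  NZCV=0010
9: ✓ SUBVC  r2←0xe2
10: · SUBLE

FIX = (r2, 0xe2)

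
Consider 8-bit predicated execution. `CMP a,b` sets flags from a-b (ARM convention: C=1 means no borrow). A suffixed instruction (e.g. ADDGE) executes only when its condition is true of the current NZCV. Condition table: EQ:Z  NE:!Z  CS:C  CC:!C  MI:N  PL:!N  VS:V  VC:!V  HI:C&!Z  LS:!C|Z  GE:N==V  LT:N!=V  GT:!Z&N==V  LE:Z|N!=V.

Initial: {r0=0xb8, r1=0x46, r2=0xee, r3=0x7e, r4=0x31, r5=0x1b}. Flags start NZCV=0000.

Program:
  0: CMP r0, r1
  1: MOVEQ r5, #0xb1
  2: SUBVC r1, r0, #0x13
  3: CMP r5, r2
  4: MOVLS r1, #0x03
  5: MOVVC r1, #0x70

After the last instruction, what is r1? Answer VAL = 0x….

[0] flags=0011 → (cmp)
[1] flags=0011 EQ?F → skip
[2] flags=0011 VC?F → skip
[3] flags=0000 → (cmp)
[4] flags=0000 LS?T → r1=0x03
[5] flags=0000 VC?T → r1=0x70

VAL = 0x70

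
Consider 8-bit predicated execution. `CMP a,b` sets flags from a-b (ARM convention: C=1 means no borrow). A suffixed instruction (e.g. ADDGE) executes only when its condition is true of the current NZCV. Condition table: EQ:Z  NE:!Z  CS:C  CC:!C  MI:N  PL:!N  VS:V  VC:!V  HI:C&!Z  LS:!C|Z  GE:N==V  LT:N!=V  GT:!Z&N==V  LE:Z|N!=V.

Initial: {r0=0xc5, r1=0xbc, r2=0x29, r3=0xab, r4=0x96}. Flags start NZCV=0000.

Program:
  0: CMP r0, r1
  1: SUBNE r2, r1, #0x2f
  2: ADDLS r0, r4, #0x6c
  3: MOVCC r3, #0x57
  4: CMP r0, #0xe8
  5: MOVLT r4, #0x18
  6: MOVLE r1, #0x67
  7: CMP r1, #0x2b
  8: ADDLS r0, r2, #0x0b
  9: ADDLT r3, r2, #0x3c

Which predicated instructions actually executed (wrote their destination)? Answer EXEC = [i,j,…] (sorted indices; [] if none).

EXEC = [1,5,6]

[0] flags=0010 → (cmp)
[1] flags=0010 NE?T → r2=0x8d
[2] flags=0010 LS?F → skip
[3] flags=0010 CC?F → skip
[4] flags=1000 → (cmp)
[5] flags=1000 LT?T → r4=0x18
[6] flags=1000 LE?T → r1=0x67
[7] flags=0010 → (cmp)
[8] flags=0010 LS?F → skip
[9] flags=0010 LT?F → skip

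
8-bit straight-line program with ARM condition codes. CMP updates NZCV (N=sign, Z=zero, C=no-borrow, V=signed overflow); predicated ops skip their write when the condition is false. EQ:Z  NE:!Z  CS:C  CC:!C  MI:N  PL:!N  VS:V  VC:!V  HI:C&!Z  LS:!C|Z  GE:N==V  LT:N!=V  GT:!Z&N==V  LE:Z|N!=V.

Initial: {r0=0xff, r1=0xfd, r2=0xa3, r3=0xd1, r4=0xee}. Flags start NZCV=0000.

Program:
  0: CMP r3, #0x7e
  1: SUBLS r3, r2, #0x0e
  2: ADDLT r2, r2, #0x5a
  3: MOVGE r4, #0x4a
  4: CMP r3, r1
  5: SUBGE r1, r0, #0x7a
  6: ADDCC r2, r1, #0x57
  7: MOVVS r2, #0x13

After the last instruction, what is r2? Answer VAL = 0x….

0: ✓ CMP  NZCV=0011
1: · SUBLS
2: ✓ ADDLT  r2←0xfd
3: · MOVGE
4: ✓ CMP  NZCV=1000
5: · SUBGE
6: ✓ ADDCC  r2←0x54
7: · MOVVS

VAL = 0x54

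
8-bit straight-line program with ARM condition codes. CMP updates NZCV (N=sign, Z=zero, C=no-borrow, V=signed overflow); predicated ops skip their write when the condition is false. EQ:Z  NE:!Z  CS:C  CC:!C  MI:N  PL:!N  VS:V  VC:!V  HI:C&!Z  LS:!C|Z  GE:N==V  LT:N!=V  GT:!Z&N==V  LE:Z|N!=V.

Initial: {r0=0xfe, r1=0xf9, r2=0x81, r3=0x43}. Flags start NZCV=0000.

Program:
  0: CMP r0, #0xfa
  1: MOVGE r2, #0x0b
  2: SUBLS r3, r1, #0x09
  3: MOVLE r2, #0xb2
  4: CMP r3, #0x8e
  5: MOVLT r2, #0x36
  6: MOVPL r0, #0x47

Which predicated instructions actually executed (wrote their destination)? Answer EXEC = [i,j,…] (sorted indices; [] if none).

0: ✓ CMP  NZCV=0010
1: ✓ MOVGE  r2←0x0b
2: · SUBLS
3: · MOVLE
4: ✓ CMP  NZCV=1001
5: · MOVLT
6: · MOVPL

EXEC = [1]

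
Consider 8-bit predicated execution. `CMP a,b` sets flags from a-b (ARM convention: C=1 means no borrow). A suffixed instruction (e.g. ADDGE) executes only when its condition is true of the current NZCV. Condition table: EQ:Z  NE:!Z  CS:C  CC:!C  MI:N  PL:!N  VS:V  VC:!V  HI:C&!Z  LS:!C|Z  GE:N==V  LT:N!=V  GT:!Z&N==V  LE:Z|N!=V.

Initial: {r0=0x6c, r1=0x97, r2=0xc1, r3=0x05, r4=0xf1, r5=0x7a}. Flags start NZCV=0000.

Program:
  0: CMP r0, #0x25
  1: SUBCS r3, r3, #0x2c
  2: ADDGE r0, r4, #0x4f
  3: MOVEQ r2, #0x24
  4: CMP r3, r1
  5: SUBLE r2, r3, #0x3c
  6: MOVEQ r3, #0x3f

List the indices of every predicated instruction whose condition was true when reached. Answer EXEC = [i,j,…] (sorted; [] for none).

EXEC = [1,2]

[0] flags=0010 → (cmp)
[1] flags=0010 CS?T → r3=0xd9
[2] flags=0010 GE?T → r0=0x40
[3] flags=0010 EQ?F → skip
[4] flags=0010 → (cmp)
[5] flags=0010 LE?F → skip
[6] flags=0010 EQ?F → skip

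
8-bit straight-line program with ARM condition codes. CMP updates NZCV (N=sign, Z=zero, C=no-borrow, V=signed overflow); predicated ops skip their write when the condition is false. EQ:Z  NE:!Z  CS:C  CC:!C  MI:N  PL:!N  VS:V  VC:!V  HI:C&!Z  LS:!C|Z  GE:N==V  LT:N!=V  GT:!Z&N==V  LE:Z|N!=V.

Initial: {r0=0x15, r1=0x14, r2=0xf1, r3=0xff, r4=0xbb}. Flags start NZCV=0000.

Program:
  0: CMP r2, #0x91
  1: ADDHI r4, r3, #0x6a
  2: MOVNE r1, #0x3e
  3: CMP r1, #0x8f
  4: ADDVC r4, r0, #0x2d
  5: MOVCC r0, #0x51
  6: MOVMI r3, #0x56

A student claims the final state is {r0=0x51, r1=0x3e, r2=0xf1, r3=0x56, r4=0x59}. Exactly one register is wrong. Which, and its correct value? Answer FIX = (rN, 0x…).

FIX = (r4, 0x69)

0: ✓ CMP  NZCV=0010
1: ✓ ADDHI  r4←0x69
2: ✓ MOVNE  r1←0x3e
3: ✓ CMP  NZCV=1001
4: · ADDVC
5: ✓ MOVCC  r0←0x51
6: ✓ MOVMI  r3←0x56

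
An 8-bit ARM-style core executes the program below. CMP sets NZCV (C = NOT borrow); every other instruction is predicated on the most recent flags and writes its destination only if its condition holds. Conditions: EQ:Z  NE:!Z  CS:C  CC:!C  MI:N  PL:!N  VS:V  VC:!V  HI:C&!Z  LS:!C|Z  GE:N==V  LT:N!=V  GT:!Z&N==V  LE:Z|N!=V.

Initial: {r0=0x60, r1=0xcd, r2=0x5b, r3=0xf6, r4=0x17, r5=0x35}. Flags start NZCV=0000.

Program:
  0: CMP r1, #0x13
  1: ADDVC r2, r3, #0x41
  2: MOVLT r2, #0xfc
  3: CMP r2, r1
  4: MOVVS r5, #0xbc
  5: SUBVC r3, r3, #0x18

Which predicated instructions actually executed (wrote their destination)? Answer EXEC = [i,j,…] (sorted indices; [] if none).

EXEC = [1,2,5]

[0] flags=1010 → (cmp)
[1] flags=1010 VC?T → r2=0x37
[2] flags=1010 LT?T → r2=0xfc
[3] flags=0010 → (cmp)
[4] flags=0010 VS?F → skip
[5] flags=0010 VC?T → r3=0xde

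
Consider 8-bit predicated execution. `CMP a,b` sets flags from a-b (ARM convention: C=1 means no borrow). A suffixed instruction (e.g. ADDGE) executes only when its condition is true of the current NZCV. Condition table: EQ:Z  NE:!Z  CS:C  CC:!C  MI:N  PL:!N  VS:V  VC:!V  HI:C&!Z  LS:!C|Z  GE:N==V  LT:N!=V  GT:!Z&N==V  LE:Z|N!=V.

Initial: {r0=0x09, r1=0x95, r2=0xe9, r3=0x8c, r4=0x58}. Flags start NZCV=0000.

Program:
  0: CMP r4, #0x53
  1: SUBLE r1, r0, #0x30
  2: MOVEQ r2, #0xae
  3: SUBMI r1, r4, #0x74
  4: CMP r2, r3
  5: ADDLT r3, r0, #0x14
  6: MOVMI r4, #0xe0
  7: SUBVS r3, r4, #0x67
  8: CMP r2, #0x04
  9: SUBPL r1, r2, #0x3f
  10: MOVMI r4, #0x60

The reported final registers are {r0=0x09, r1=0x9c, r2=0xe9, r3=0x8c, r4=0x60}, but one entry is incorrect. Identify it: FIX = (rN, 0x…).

FIX = (r1, 0x95)

0: ✓ CMP  NZCV=0010
1: · SUBLE
2: · MOVEQ
3: · SUBMI
4: ✓ CMP  NZCV=0010
5: · ADDLT
6: · MOVMI
7: · SUBVS
8: ✓ CMP  NZCV=1010
9: · SUBPL
10: ✓ MOVMI  r4←0x60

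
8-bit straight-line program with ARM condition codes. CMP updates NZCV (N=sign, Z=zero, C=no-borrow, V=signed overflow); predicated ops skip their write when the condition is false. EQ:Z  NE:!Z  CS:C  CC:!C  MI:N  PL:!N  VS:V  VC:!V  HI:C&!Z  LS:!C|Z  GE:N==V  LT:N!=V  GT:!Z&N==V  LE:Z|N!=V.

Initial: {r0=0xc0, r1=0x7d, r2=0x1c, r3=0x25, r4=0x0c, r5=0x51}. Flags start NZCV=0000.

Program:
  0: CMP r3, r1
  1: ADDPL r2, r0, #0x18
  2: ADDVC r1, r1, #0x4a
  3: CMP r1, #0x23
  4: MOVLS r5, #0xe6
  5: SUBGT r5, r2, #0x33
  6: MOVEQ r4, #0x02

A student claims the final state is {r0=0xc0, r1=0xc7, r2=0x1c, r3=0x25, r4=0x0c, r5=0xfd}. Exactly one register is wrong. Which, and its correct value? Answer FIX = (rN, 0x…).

FIX = (r5, 0x51)

0: ✓ CMP  NZCV=1000
1: · ADDPL
2: ✓ ADDVC  r1←0xc7
3: ✓ CMP  NZCV=1010
4: · MOVLS
5: · SUBGT
6: · MOVEQ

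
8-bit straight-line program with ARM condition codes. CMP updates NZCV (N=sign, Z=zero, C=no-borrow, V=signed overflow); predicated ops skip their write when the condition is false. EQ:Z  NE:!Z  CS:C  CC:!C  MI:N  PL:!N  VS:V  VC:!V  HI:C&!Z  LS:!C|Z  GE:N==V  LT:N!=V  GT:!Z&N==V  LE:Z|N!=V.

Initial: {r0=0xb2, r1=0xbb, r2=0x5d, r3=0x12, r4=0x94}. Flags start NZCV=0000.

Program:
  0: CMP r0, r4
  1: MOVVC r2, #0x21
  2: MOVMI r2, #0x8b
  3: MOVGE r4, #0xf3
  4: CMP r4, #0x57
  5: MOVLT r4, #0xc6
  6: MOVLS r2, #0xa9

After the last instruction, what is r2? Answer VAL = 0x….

VAL = 0x21

0: ✓ CMP  NZCV=0010
1: ✓ MOVVC  r2←0x21
2: · MOVMI
3: ✓ MOVGE  r4←0xf3
4: ✓ CMP  NZCV=1010
5: ✓ MOVLT  r4←0xc6
6: · MOVLS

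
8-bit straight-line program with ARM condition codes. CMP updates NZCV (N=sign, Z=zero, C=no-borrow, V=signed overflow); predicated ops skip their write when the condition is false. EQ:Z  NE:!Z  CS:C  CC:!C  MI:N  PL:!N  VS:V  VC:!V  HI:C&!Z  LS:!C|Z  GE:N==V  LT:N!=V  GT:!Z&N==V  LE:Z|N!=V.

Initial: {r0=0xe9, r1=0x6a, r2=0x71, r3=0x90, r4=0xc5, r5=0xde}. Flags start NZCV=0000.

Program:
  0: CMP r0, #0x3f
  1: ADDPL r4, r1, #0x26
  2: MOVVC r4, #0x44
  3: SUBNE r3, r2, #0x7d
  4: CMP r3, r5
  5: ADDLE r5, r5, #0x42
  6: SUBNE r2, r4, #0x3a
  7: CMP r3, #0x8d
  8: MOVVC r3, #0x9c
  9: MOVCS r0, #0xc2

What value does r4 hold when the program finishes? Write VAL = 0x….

VAL = 0x44

0: ✓ CMP  NZCV=1010
1: · ADDPL
2: ✓ MOVVC  r4←0x44
3: ✓ SUBNE  r3←0xf4
4: ✓ CMP  NZCV=0010
5: · ADDLE
6: ✓ SUBNE  r2←0x0a
7: ✓ CMP  NZCV=0010
8: ✓ MOVVC  r3←0x9c
9: ✓ MOVCS  r0←0xc2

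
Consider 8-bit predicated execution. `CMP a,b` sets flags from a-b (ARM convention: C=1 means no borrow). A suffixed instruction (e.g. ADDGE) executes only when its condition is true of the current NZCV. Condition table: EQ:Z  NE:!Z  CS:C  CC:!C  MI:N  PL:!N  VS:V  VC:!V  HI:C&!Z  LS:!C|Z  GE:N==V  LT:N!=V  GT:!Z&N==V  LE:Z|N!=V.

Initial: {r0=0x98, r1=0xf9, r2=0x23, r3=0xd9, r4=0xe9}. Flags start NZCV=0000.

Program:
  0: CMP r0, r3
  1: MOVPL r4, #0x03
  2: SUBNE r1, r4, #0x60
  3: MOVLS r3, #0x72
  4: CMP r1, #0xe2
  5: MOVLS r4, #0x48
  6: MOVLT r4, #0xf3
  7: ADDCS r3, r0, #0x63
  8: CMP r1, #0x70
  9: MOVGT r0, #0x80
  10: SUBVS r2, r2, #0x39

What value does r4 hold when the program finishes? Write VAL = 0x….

[0] flags=1000 → (cmp)
[1] flags=1000 PL?F → skip
[2] flags=1000 NE?T → r1=0x89
[3] flags=1000 LS?T → r3=0x72
[4] flags=1000 → (cmp)
[5] flags=1000 LS?T → r4=0x48
[6] flags=1000 LT?T → r4=0xf3
[7] flags=1000 CS?F → skip
[8] flags=0011 → (cmp)
[9] flags=0011 GT?F → skip
[10] flags=0011 VS?T → r2=0xea

VAL = 0xf3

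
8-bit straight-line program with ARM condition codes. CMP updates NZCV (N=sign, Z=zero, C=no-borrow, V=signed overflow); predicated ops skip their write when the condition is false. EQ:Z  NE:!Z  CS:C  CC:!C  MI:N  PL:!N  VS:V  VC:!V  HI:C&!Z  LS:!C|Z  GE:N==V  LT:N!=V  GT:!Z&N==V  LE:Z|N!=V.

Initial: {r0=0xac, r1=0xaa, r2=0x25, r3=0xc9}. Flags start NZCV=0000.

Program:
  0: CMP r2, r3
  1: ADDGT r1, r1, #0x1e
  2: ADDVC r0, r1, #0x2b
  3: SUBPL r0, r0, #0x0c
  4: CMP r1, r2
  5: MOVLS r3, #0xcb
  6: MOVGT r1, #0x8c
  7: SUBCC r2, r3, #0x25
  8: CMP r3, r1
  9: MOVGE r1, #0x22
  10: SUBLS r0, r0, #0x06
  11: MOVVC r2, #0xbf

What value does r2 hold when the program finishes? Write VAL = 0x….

VAL = 0xbf

[0] flags=0000 → (cmp)
[1] flags=0000 GT?T → r1=0xc8
[2] flags=0000 VC?T → r0=0xf3
[3] flags=0000 PL?T → r0=0xe7
[4] flags=1010 → (cmp)
[5] flags=1010 LS?F → skip
[6] flags=1010 GT?F → skip
[7] flags=1010 CC?F → skip
[8] flags=0010 → (cmp)
[9] flags=0010 GE?T → r1=0x22
[10] flags=0010 LS?F → skip
[11] flags=0010 VC?T → r2=0xbf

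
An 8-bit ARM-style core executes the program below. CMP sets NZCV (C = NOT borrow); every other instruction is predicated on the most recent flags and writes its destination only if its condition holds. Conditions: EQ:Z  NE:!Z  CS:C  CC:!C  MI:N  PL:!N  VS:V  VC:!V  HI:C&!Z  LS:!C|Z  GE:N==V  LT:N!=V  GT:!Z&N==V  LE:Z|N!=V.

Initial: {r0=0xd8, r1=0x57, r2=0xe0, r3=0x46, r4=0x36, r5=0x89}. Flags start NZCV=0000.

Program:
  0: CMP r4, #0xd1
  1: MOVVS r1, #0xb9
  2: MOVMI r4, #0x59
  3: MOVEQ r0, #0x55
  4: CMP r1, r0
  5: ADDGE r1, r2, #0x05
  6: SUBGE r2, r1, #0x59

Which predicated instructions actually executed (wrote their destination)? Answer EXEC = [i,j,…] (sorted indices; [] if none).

EXEC = [5,6]

0: ✓ CMP  NZCV=0000
1: · MOVVS
2: · MOVMI
3: · MOVEQ
4: ✓ CMP  NZCV=0000
5: ✓ ADDGE  r1←0xe5
6: ✓ SUBGE  r2←0x8c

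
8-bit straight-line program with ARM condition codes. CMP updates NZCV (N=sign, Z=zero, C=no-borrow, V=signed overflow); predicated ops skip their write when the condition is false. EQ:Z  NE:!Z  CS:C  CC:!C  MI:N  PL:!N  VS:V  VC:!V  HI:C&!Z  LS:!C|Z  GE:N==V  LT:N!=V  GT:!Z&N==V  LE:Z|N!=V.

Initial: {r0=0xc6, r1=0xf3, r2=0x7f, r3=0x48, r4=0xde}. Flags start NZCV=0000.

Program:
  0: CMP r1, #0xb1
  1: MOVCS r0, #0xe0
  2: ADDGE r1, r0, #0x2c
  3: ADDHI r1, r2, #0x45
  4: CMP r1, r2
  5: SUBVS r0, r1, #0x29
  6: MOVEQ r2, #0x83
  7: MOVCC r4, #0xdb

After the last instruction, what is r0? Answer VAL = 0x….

VAL = 0x9b

[0] flags=0010 → (cmp)
[1] flags=0010 CS?T → r0=0xe0
[2] flags=0010 GE?T → r1=0x0c
[3] flags=0010 HI?T → r1=0xc4
[4] flags=0011 → (cmp)
[5] flags=0011 VS?T → r0=0x9b
[6] flags=0011 EQ?F → skip
[7] flags=0011 CC?F → skip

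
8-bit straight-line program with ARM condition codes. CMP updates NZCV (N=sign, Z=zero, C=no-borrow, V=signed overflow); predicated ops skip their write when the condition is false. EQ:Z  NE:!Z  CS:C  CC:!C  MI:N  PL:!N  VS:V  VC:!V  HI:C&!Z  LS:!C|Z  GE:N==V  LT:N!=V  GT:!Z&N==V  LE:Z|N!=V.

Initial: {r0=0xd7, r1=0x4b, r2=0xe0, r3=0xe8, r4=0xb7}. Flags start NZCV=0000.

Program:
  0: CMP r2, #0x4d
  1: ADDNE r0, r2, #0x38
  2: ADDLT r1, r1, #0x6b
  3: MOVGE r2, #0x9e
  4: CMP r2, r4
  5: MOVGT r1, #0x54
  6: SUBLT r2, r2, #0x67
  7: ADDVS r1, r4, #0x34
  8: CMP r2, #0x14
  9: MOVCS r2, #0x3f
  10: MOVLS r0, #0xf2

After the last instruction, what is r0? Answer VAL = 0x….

VAL = 0x18

[0] flags=1010 → (cmp)
[1] flags=1010 NE?T → r0=0x18
[2] flags=1010 LT?T → r1=0xb6
[3] flags=1010 GE?F → skip
[4] flags=0010 → (cmp)
[5] flags=0010 GT?T → r1=0x54
[6] flags=0010 LT?F → skip
[7] flags=0010 VS?F → skip
[8] flags=1010 → (cmp)
[9] flags=1010 CS?T → r2=0x3f
[10] flags=1010 LS?F → skip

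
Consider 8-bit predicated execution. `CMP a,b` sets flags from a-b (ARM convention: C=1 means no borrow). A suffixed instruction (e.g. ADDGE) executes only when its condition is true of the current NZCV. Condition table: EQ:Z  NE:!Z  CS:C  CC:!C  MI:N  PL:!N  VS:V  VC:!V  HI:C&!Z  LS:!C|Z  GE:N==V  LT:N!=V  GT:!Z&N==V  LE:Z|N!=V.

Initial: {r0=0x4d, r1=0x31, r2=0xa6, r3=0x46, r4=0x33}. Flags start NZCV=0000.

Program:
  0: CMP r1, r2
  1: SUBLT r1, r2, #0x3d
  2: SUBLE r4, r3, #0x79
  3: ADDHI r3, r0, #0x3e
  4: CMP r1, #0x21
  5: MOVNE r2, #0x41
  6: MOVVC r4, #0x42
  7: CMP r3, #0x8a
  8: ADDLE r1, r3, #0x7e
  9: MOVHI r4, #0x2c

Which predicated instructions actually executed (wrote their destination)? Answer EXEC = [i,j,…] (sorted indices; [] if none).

0: ✓ CMP  NZCV=1001
1: · SUBLT
2: · SUBLE
3: · ADDHI
4: ✓ CMP  NZCV=0010
5: ✓ MOVNE  r2←0x41
6: ✓ MOVVC  r4←0x42
7: ✓ CMP  NZCV=1001
8: · ADDLE
9: · MOVHI

EXEC = [5,6]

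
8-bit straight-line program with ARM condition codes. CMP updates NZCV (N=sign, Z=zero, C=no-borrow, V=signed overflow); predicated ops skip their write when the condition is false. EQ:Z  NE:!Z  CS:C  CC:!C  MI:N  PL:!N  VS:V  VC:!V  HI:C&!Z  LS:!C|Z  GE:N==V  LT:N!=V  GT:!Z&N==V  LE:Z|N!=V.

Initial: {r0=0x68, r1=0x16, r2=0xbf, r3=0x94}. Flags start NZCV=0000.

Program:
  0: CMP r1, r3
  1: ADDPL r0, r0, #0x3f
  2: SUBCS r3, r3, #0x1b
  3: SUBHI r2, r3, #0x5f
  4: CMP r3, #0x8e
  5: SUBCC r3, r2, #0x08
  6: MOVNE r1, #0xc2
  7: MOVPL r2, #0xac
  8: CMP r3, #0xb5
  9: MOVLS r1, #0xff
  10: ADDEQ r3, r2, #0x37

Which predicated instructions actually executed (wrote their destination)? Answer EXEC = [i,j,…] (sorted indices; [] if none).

0: ✓ CMP  NZCV=1001
1: · ADDPL
2: · SUBCS
3: · SUBHI
4: ✓ CMP  NZCV=0010
5: · SUBCC
6: ✓ MOVNE  r1←0xc2
7: ✓ MOVPL  r2←0xac
8: ✓ CMP  NZCV=1000
9: ✓ MOVLS  r1←0xff
10: · ADDEQ

EXEC = [6,7,9]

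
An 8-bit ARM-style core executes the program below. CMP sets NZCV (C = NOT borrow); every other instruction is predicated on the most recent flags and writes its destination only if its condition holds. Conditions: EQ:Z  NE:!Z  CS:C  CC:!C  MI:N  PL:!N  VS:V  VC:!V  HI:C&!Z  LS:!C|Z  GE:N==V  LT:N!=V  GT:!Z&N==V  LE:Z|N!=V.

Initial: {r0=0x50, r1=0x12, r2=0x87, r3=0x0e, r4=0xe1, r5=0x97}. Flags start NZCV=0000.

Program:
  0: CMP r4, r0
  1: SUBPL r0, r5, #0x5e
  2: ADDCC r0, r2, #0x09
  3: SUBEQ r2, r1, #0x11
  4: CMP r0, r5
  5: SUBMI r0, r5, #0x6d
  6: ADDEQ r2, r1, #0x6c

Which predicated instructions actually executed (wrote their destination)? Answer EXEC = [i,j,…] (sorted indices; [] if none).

0: ✓ CMP  NZCV=1010
1: · SUBPL
2: · ADDCC
3: · SUBEQ
4: ✓ CMP  NZCV=1001
5: ✓ SUBMI  r0←0x2a
6: · ADDEQ

EXEC = [5]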